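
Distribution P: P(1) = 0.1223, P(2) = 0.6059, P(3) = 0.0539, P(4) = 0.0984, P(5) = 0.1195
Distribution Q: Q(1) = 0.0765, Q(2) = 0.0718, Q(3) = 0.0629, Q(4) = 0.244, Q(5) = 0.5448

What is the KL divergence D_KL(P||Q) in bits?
1.5447 bits

D_KL(P||Q) = Σ P(x) log₂(P(x)/Q(x))

Computing term by term:
  P(1)·log₂(P(1)/Q(1)) = 0.1223·log₂(0.1223/0.0765) = 0.08278
  P(2)·log₂(P(2)/Q(2)) = 0.6059·log₂(0.6059/0.0718) = 1.86437
  P(3)·log₂(P(3)/Q(3)) = 0.0539·log₂(0.0539/0.0629) = -0.01201
  P(4)·log₂(P(4)/Q(4)) = 0.0984·log₂(0.0984/0.244) = -0.12892
  P(5)·log₂(P(5)/Q(5)) = 0.1195·log₂(0.1195/0.5448) = -0.26155

D_KL(P||Q) = 0.08278 + 1.86437 - 0.01201 - 0.12892 - 0.26155 = 1.54467 ≈ 1.5447 bits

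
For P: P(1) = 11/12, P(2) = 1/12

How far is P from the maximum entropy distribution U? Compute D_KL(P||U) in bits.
0.5862 bits

U(i) = 1/2 for all i

D_KL(P||U) = Σ P(x) log₂(P(x) / (1/2))
           = Σ P(x) log₂(P(x)) + log₂(2)
           = log₂(2) - H(P)

H(P) = -Σ P(x) log₂(P(x)):
  -P(1)·log₂(P(1)) = -(11/12)·log₂(11/12) = 0.11507
  -P(2)·log₂(P(2)) = -(1/12)·log₂(1/12) = 0.29875
H(P) = 0.11507 + 0.29875 = 0.41382 bits

log₂(2) = 1.00000 bits

D_KL(P||U) = 1.00000 - 0.41382 = 0.58618 ≈ 0.5862 bits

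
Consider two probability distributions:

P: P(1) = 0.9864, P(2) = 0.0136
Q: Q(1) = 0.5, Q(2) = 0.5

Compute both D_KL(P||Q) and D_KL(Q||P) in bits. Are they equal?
D_KL(P||Q) = 0.8962 bits, D_KL(Q||P) = 2.1100 bits. No, they are not equal.

D_KL(P||Q) = Σ P(x) log₂(P(x)/Q(x))

Computing term by term:
  P(1)·log₂(P(1)/Q(1)) = 0.9864·log₂(0.9864/0.5) = 0.96691
  P(2)·log₂(P(2)/Q(2)) = 0.0136·log₂(0.0136/0.5) = -0.07072

D_KL(P||Q) = 0.96691 - 0.07072 = 0.89619 ≈ 0.8962 bits

D_KL(Q||P) = Σ Q(x) log₂(Q(x)/P(x))

Computing term by term:
  Q(1)·log₂(Q(1)/P(1)) = 0.5·log₂(0.5/0.9864) = -0.49012
  Q(2)·log₂(Q(2)/P(2)) = 0.5·log₂(0.5/0.0136) = 2.60012

D_KL(Q||P) = -0.49012 + 2.60012 = 2.11000 ≈ 2.1100 bits

These are NOT equal (difference: 1.2138 bits). KL divergence is asymmetric: D_KL(P||Q) ≠ D_KL(Q||P) in general.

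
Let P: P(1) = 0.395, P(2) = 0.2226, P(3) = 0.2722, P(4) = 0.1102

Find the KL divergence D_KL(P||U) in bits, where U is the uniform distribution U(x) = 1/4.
0.1266 bits

U(i) = 1/4 for all i

D_KL(P||U) = Σ P(x) log₂(P(x) / (1/4))
           = Σ P(x) log₂(P(x)) + log₂(4)
           = log₂(4) - H(P)

H(P) = -Σ P(x) log₂(P(x)):
  -P(1)·log₂(P(1)) = -(0.395)·log₂(0.395) = 0.52933
  -P(2)·log₂(P(2)) = -(0.2226)·log₂(0.2226) = 0.48248
  -P(3)·log₂(P(3)) = -(0.2722)·log₂(0.2722) = 0.51099
  -P(4)·log₂(P(4)) = -(0.1102)·log₂(0.1102) = 0.35063
H(P) = 0.52933 + 0.48248 + 0.51099 + 0.35063 = 1.87343 bits

log₂(4) = 2.00000 bits

D_KL(P||U) = 2.00000 - 1.87343 = 0.12657 ≈ 0.1266 bits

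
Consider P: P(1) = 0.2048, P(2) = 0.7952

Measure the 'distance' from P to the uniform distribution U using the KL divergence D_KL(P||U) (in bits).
0.2686 bits

U(i) = 1/2 for all i

D_KL(P||U) = Σ P(x) log₂(P(x) / (1/2))
           = Σ P(x) log₂(P(x)) + log₂(2)
           = log₂(2) - H(P)

H(P) = -Σ P(x) log₂(P(x)):
  -P(1)·log₂(P(1)) = -(0.2048)·log₂(0.2048) = 0.46852
  -P(2)·log₂(P(2)) = -(0.7952)·log₂(0.7952) = 0.26290
H(P) = 0.46852 + 0.26290 = 0.73142 bits

log₂(2) = 1.00000 bits

D_KL(P||U) = 1.00000 - 0.73142 = 0.26858 ≈ 0.2686 bits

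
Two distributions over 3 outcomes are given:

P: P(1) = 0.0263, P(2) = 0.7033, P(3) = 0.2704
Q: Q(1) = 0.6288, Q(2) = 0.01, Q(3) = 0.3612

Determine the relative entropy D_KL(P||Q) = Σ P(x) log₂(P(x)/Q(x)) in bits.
4.0821 bits

D_KL(P||Q) = Σ P(x) log₂(P(x)/Q(x))

Computing term by term:
  P(1)·log₂(P(1)/Q(1)) = 0.0263·log₂(0.0263/0.6288) = -0.12044
  P(2)·log₂(P(2)/Q(2)) = 0.7033·log₂(0.7033/0.01) = 4.31550
  P(3)·log₂(P(3)/Q(3)) = 0.2704·log₂(0.2704/0.3612) = -0.11295

D_KL(P||Q) = -0.12044 + 4.31550 - 0.11295 = 4.08211 ≈ 4.0821 bits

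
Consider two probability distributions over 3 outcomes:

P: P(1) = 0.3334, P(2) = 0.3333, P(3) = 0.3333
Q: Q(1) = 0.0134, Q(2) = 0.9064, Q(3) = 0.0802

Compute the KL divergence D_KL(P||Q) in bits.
1.7499 bits

D_KL(P||Q) = Σ P(x) log₂(P(x)/Q(x))

Computing term by term:
  P(1)·log₂(P(1)/Q(1)) = 0.3334·log₂(0.3334/0.0134) = 1.54596
  P(2)·log₂(P(2)/Q(2)) = 0.3333·log₂(0.3333/0.9064) = -0.48106
  P(3)·log₂(P(3)/Q(3)) = 0.3333·log₂(0.3333/0.0802) = 0.68498

D_KL(P||Q) = 1.54596 - 0.48106 + 0.68498 = 1.74988 ≈ 1.7499 bits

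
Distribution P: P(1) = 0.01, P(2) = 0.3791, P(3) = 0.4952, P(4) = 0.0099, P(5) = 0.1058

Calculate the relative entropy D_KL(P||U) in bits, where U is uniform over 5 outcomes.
0.8141 bits

U(i) = 1/5 for all i

D_KL(P||U) = Σ P(x) log₂(P(x) / (1/5))
           = Σ P(x) log₂(P(x)) + log₂(5)
           = log₂(5) - H(P)

H(P) = -Σ P(x) log₂(P(x)):
  -P(1)·log₂(P(1)) = -(0.01)·log₂(0.01) = 0.06644
  -P(2)·log₂(P(2)) = -(0.3791)·log₂(0.3791) = 0.53049
  -P(3)·log₂(P(3)) = -(0.4952)·log₂(0.4952) = 0.50209
  -P(4)·log₂(P(4)) = -(0.0099)·log₂(0.0099) = 0.06592
  -P(5)·log₂(P(5)) = -(0.1058)·log₂(0.1058) = 0.34285
H(P) = 0.06644 + 0.53049 + 0.50209 + 0.06592 + 0.34285 = 1.50779 bits

log₂(5) = 2.32193 bits

D_KL(P||U) = 2.32193 - 1.50779 = 0.81414 ≈ 0.8141 bits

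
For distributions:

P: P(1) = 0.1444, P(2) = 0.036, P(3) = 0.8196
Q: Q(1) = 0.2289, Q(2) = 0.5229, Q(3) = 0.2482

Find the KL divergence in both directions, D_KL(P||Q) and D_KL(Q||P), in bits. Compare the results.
D_KL(P||Q) = 1.1776 bits, D_KL(Q||P) = 1.7430 bits. D_KL(Q||P) is larger than D_KL(P||Q) by 0.5654 bits; the two directions differ.

D_KL(P||Q) = Σ P(x) log₂(P(x)/Q(x))

Computing term by term:
  P(1)·log₂(P(1)/Q(1)) = 0.1444·log₂(0.1444/0.2289) = -0.09597
  P(2)·log₂(P(2)/Q(2)) = 0.036·log₂(0.036/0.5229) = -0.13898
  P(3)·log₂(P(3)/Q(3)) = 0.8196·log₂(0.8196/0.2482) = 1.41251

D_KL(P||Q) = -0.09597 - 0.13898 + 1.41251 = 1.17756 ≈ 1.1776 bits

D_KL(Q||P) = Σ Q(x) log₂(Q(x)/P(x))

Computing term by term:
  Q(1)·log₂(Q(1)/P(1)) = 0.2289·log₂(0.2289/0.1444) = 0.15214
  Q(2)·log₂(Q(2)/P(2)) = 0.5229·log₂(0.5229/0.036) = 2.01864
  Q(3)·log₂(Q(3)/P(3)) = 0.2482·log₂(0.2482/0.8196) = -0.42775

D_KL(Q||P) = 0.15214 + 2.01864 - 0.42775 = 1.74303 ≈ 1.7430 bits

These are NOT equal (difference: 0.5654 bits). KL divergence is asymmetric: D_KL(P||Q) ≠ D_KL(Q||P) in general.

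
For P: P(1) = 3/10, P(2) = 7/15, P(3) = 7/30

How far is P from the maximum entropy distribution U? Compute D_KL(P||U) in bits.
0.0609 bits

U(i) = 1/3 for all i

D_KL(P||U) = Σ P(x) log₂(P(x) / (1/3))
           = Σ P(x) log₂(P(x)) + log₂(3)
           = log₂(3) - H(P)

H(P) = -Σ P(x) log₂(P(x)):
  -P(1)·log₂(P(1)) = -(3/10)·log₂(3/10) = 0.52109
  -P(2)·log₂(P(2)) = -(7/15)·log₂(7/15) = 0.51312
  -P(3)·log₂(P(3)) = -(7/30)·log₂(7/30) = 0.48989
H(P) = 0.52109 + 0.51312 + 0.48989 = 1.52410 bits

log₂(3) = 1.58496 bits

D_KL(P||U) = 1.58496 - 1.52410 = 0.06086 ≈ 0.0609 bits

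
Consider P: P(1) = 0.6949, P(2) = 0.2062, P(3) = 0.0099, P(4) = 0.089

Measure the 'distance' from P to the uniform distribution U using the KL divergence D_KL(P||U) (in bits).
0.7889 bits

U(i) = 1/4 for all i

D_KL(P||U) = Σ P(x) log₂(P(x) / (1/4))
           = Σ P(x) log₂(P(x)) + log₂(4)
           = log₂(4) - H(P)

H(P) = -Σ P(x) log₂(P(x)):
  -P(1)·log₂(P(1)) = -(0.6949)·log₂(0.6949) = 0.36491
  -P(2)·log₂(P(2)) = -(0.2062)·log₂(0.2062) = 0.46970
  -P(3)·log₂(P(3)) = -(0.0099)·log₂(0.0099) = 0.06592
  -P(4)·log₂(P(4)) = -(0.089)·log₂(0.089) = 0.31061
H(P) = 0.36491 + 0.46970 + 0.06592 + 0.31061 = 1.21114 bits

log₂(4) = 2.00000 bits

D_KL(P||U) = 2.00000 - 1.21114 = 0.78886 ≈ 0.7889 bits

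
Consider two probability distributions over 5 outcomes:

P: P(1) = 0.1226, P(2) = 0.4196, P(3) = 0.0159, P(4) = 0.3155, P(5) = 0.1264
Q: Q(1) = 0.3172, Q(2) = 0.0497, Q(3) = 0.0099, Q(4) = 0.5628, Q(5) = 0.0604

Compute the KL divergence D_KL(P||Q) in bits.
1.0054 bits

D_KL(P||Q) = Σ P(x) log₂(P(x)/Q(x))

Computing term by term:
  P(1)·log₂(P(1)/Q(1)) = 0.1226·log₂(0.1226/0.3172) = -0.16814
  P(2)·log₂(P(2)/Q(2)) = 0.4196·log₂(0.4196/0.0497) = 1.29140
  P(3)·log₂(P(3)/Q(3)) = 0.0159·log₂(0.0159/0.0099) = 0.01087
  P(4)·log₂(P(4)/Q(4)) = 0.3155·log₂(0.3155/0.5628) = -0.26344
  P(5)·log₂(P(5)/Q(5)) = 0.1264·log₂(0.1264/0.0604) = 0.13466

D_KL(P||Q) = -0.16814 + 1.29140 + 0.01087 - 0.26344 + 0.13466 = 1.00535 ≈ 1.0054 bits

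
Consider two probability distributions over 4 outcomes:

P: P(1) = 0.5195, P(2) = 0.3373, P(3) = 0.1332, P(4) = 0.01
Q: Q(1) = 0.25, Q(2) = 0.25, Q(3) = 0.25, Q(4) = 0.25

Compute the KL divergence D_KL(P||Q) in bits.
0.5265 bits

D_KL(P||Q) = Σ P(x) log₂(P(x)/Q(x))

Computing term by term:
  P(1)·log₂(P(1)/Q(1)) = 0.5195·log₂(0.5195/0.25) = 0.54817
  P(2)·log₂(P(2)/Q(2)) = 0.3373·log₂(0.3373/0.25) = 0.14575
  P(3)·log₂(P(3)/Q(3)) = 0.1332·log₂(0.1332/0.25) = -0.12099
  P(4)·log₂(P(4)/Q(4)) = 0.01·log₂(0.01/0.25) = -0.04644

D_KL(P||Q) = 0.54817 + 0.14575 - 0.12099 - 0.04644 = 0.52649 ≈ 0.5265 bits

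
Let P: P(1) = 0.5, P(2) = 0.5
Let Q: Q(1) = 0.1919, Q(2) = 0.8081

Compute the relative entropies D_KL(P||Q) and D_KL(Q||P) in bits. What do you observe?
D_KL(P||Q) = 0.3445 bits, D_KL(Q||P) = 0.2946 bits. The two directions give different values (D_KL(P||Q) exceeds D_KL(Q||P) by 0.0499 bits): KL divergence is asymmetric.

D_KL(P||Q) = Σ P(x) log₂(P(x)/Q(x))

Computing term by term:
  P(1)·log₂(P(1)/Q(1)) = 0.5·log₂(0.5/0.1919) = 0.69079
  P(2)·log₂(P(2)/Q(2)) = 0.5·log₂(0.5/0.8081) = -0.34630

D_KL(P||Q) = 0.69079 - 0.34630 = 0.34449 ≈ 0.3445 bits

D_KL(Q||P) = Σ Q(x) log₂(Q(x)/P(x))

Computing term by term:
  Q(1)·log₂(Q(1)/P(1)) = 0.1919·log₂(0.1919/0.5) = -0.26512
  Q(2)·log₂(Q(2)/P(2)) = 0.8081·log₂(0.8081/0.5) = 0.55969

D_KL(Q||P) = -0.26512 + 0.55969 = 0.29457 ≈ 0.2946 bits

These are NOT equal (difference: 0.0499 bits). KL divergence is asymmetric: D_KL(P||Q) ≠ D_KL(Q||P) in general.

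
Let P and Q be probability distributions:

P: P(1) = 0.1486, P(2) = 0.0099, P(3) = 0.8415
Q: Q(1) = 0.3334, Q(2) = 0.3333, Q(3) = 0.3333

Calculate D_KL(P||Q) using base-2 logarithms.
0.9009 bits

D_KL(P||Q) = Σ P(x) log₂(P(x)/Q(x))

Computing term by term:
  P(1)·log₂(P(1)/Q(1)) = 0.1486·log₂(0.1486/0.3334) = -0.17324
  P(2)·log₂(P(2)/Q(2)) = 0.0099·log₂(0.0099/0.3333) = -0.05023
  P(3)·log₂(P(3)/Q(3)) = 0.8415·log₂(0.8415/0.3333) = 1.12436

D_KL(P||Q) = -0.17324 - 0.05023 + 1.12436 = 0.90089 ≈ 0.9009 bits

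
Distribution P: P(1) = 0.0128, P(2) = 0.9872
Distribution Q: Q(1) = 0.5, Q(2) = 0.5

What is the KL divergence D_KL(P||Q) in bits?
0.9012 bits

D_KL(P||Q) = Σ P(x) log₂(P(x)/Q(x))

Computing term by term:
  P(1)·log₂(P(1)/Q(1)) = 0.0128·log₂(0.0128/0.5) = -0.06768
  P(2)·log₂(P(2)/Q(2)) = 0.9872·log₂(0.9872/0.5) = 0.96885

D_KL(P||Q) = -0.06768 + 0.96885 = 0.90117 ≈ 0.9012 bits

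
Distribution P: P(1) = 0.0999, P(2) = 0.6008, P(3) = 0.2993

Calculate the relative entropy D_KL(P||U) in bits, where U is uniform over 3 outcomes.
0.2905 bits

U(i) = 1/3 for all i

D_KL(P||U) = Σ P(x) log₂(P(x) / (1/3))
           = Σ P(x) log₂(P(x)) + log₂(3)
           = log₂(3) - H(P)

H(P) = -Σ P(x) log₂(P(x)):
  -P(1)·log₂(P(1)) = -(0.0999)·log₂(0.0999) = 0.33200
  -P(2)·log₂(P(2)) = -(0.6008)·log₂(0.6008) = 0.44161
  -P(3)·log₂(P(3)) = -(0.2993)·log₂(0.2993) = 0.52088
H(P) = 0.33200 + 0.44161 + 0.52088 = 1.29449 bits

log₂(3) = 1.58496 bits

D_KL(P||U) = 1.58496 - 1.29449 = 0.29047 ≈ 0.2905 bits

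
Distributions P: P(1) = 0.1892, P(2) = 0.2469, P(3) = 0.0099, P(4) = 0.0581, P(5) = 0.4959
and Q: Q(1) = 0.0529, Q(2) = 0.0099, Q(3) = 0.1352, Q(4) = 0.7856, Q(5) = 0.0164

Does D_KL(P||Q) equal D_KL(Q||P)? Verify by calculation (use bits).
D_KL(P||Q) = 3.6769 bits, D_KL(Q||P) = 3.2377 bits. No — D_KL(P||Q) ≠ D_KL(Q||P) for this pair.

D_KL(P||Q) = Σ P(x) log₂(P(x)/Q(x))

Computing term by term:
  P(1)·log₂(P(1)/Q(1)) = 0.1892·log₂(0.1892/0.0529) = 0.34786
  P(2)·log₂(P(2)/Q(2)) = 0.2469·log₂(0.2469/0.0099) = 1.14570
  P(3)·log₂(P(3)/Q(3)) = 0.0099·log₂(0.0099/0.1352) = -0.03734
  P(4)·log₂(P(4)/Q(4)) = 0.0581·log₂(0.0581/0.7856) = -0.21829
  P(5)·log₂(P(5)/Q(5)) = 0.4959·log₂(0.4959/0.0164) = 2.43898

D_KL(P||Q) = 0.34786 + 1.14570 - 0.03734 - 0.21829 + 2.43898 = 3.67691 ≈ 3.6769 bits

D_KL(Q||P) = Σ Q(x) log₂(Q(x)/P(x))

Computing term by term:
  Q(1)·log₂(Q(1)/P(1)) = 0.0529·log₂(0.0529/0.1892) = -0.09726
  Q(2)·log₂(Q(2)/P(2)) = 0.0099·log₂(0.0099/0.2469) = -0.04594
  Q(3)·log₂(Q(3)/P(3)) = 0.1352·log₂(0.1352/0.0099) = 0.50991
  Q(4)·log₂(Q(4)/P(4)) = 0.7856·log₂(0.7856/0.0581) = 2.95164
  Q(5)·log₂(Q(5)/P(5)) = 0.0164·log₂(0.0164/0.4959) = -0.08066

D_KL(Q||P) = -0.09726 - 0.04594 + 0.50991 + 2.95164 - 0.08066 = 3.23769 ≈ 3.2377 bits

These are NOT equal (difference: 0.4392 bits). KL divergence is asymmetric: D_KL(P||Q) ≠ D_KL(Q||P) in general.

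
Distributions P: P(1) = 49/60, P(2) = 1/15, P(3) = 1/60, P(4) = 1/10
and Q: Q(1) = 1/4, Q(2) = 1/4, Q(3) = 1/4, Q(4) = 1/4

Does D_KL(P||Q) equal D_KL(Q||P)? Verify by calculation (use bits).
D_KL(P||Q) = 1.0703 bits, D_KL(Q||P) = 1.3570 bits. No — D_KL(P||Q) ≠ D_KL(Q||P) for this pair.

D_KL(P||Q) = Σ P(x) log₂(P(x)/Q(x))

Computing term by term:
  P(1)·log₂(P(1)/Q(1)) = (49/60)·log₂((49/60)/(1/4)) = 1.39472
  P(2)·log₂(P(2)/Q(2)) = (1/15)·log₂((1/15)/(1/4)) = -0.12713
  P(3)·log₂(P(3)/Q(3)) = (1/60)·log₂((1/60)/(1/4)) = -0.06511
  P(4)·log₂(P(4)/Q(4)) = (1/10)·log₂((1/10)/(1/4)) = -0.13219

D_KL(P||Q) = 1.39472 - 0.12713 - 0.06511 - 0.13219 = 1.07029 ≈ 1.0703 bits

D_KL(Q||P) = Σ Q(x) log₂(Q(x)/P(x))

Computing term by term:
  Q(1)·log₂(Q(1)/P(1)) = (1/4)·log₂((1/4)/(49/60)) = -0.42695
  Q(2)·log₂(Q(2)/P(2)) = (1/4)·log₂((1/4)/(1/15)) = 0.47672
  Q(3)·log₂(Q(3)/P(3)) = (1/4)·log₂((1/4)/(1/60)) = 0.97672
  Q(4)·log₂(Q(4)/P(4)) = (1/4)·log₂((1/4)/(1/10)) = 0.33048

D_KL(Q||P) = -0.42695 + 0.47672 + 0.97672 + 0.33048 = 1.35697 ≈ 1.3570 bits

These are NOT equal (difference: 0.2867 bits). KL divergence is asymmetric: D_KL(P||Q) ≠ D_KL(Q||P) in general.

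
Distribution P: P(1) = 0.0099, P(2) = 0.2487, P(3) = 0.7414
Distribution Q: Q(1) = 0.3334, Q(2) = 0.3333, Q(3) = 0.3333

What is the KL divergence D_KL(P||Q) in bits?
0.6999 bits

D_KL(P||Q) = Σ P(x) log₂(P(x)/Q(x))

Computing term by term:
  P(1)·log₂(P(1)/Q(1)) = 0.0099·log₂(0.0099/0.3334) = -0.05023
  P(2)·log₂(P(2)/Q(2)) = 0.2487·log₂(0.2487/0.3333) = -0.10505
  P(3)·log₂(P(3)/Q(3)) = 0.7414·log₂(0.7414/0.3333) = 0.85515

D_KL(P||Q) = -0.05023 - 0.10505 + 0.85515 = 0.69987 ≈ 0.6999 bits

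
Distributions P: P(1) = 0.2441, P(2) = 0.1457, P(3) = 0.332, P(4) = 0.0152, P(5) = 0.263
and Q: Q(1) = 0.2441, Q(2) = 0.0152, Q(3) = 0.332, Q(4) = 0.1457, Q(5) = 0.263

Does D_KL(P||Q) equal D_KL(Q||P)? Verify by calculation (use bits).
D_KL(P||Q) = 0.4255 bits, D_KL(Q||P) = 0.4255 bits. Yes — for this pair D_KL(P||Q) = D_KL(Q||P).

D_KL(P||Q) = Σ P(x) log₂(P(x)/Q(x))

Computing term by term:
  P(1)·log₂(P(1)/Q(1)) = 0.2441·log₂(0.2441/0.2441) = 0.00000
  P(2)·log₂(P(2)/Q(2)) = 0.1457·log₂(0.1457/0.0152) = 0.47511
  P(3)·log₂(P(3)/Q(3)) = 0.332·log₂(0.332/0.332) = 0.00000
  P(4)·log₂(P(4)/Q(4)) = 0.0152·log₂(0.0152/0.1457) = -0.04957
  P(5)·log₂(P(5)/Q(5)) = 0.263·log₂(0.263/0.263) = 0.00000

D_KL(P||Q) = 0.00000 + 0.47511 + 0.00000 - 0.04957 + 0.00000 = 0.42554 ≈ 0.4255 bits

D_KL(Q||P) = Σ Q(x) log₂(Q(x)/P(x))

Computing term by term:
  Q(1)·log₂(Q(1)/P(1)) = 0.2441·log₂(0.2441/0.2441) = 0.00000
  Q(2)·log₂(Q(2)/P(2)) = 0.0152·log₂(0.0152/0.1457) = -0.04957
  Q(3)·log₂(Q(3)/P(3)) = 0.332·log₂(0.332/0.332) = 0.00000
  Q(4)·log₂(Q(4)/P(4)) = 0.1457·log₂(0.1457/0.0152) = 0.47511
  Q(5)·log₂(Q(5)/P(5)) = 0.263·log₂(0.263/0.263) = 0.00000

D_KL(Q||P) = 0.00000 - 0.04957 + 0.00000 + 0.47511 + 0.00000 = 0.42554 ≈ 0.4255 bits

These ARE equal here. Q is P with outcomes relabeled (Q(2) = P(4), Q(4) = P(2)) by a relabeling that is its own inverse, so the two sums contain exactly the same terms in a different order. This is a special case — KL divergence is not symmetric in general: D_KL(P||Q) ≠ D_KL(Q||P) for most P, Q.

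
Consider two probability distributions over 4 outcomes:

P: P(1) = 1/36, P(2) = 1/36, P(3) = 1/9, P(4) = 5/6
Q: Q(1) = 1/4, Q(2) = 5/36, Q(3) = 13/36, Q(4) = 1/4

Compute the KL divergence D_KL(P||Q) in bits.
1.1060 bits

D_KL(P||Q) = Σ P(x) log₂(P(x)/Q(x))

Computing term by term:
  P(1)·log₂(P(1)/Q(1)) = (1/36)·log₂((1/36)/(1/4)) = -0.08805
  P(2)·log₂(P(2)/Q(2)) = (1/36)·log₂((1/36)/(5/36)) = -0.06450
  P(3)·log₂(P(3)/Q(3)) = (1/9)·log₂((1/9)/(13/36)) = -0.18894
  P(4)·log₂(P(4)/Q(4)) = (5/6)·log₂((5/6)/(1/4)) = 1.44747

D_KL(P||Q) = -0.08805 - 0.06450 - 0.18894 + 1.44747 = 1.10598 ≈ 1.1060 bits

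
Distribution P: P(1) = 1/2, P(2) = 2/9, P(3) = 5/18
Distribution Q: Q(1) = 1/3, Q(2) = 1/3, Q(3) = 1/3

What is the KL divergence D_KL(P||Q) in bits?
0.0894 bits

D_KL(P||Q) = Σ P(x) log₂(P(x)/Q(x))

Computing term by term:
  P(1)·log₂(P(1)/Q(1)) = (1/2)·log₂((1/2)/(1/3)) = 0.29248
  P(2)·log₂(P(2)/Q(2)) = (2/9)·log₂((2/9)/(1/3)) = -0.12999
  P(3)·log₂(P(3)/Q(3)) = (5/18)·log₂((5/18)/(1/3)) = -0.07307

D_KL(P||Q) = 0.29248 - 0.12999 - 0.07307 = 0.08942 ≈ 0.0894 bits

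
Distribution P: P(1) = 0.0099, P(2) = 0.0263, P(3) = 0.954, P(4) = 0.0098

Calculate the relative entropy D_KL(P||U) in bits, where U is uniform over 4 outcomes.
1.6658 bits

U(i) = 1/4 for all i

D_KL(P||U) = Σ P(x) log₂(P(x) / (1/4))
           = Σ P(x) log₂(P(x)) + log₂(4)
           = log₂(4) - H(P)

H(P) = -Σ P(x) log₂(P(x)):
  -P(1)·log₂(P(1)) = -(0.0099)·log₂(0.0099) = 0.06592
  -P(2)·log₂(P(2)) = -(0.0263)·log₂(0.0263) = 0.13804
  -P(3)·log₂(P(3)) = -(0.954)·log₂(0.954) = 0.06481
  -P(4)·log₂(P(4)) = -(0.0098)·log₂(0.0098) = 0.06540
H(P) = 0.06592 + 0.13804 + 0.06481 + 0.06540 = 0.33417 bits

log₂(4) = 2.00000 bits

D_KL(P||U) = 2.00000 - 0.33417 = 1.66583 ≈ 1.6658 bits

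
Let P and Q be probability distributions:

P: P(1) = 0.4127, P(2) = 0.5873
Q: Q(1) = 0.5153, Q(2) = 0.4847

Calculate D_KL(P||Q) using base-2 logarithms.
0.0305 bits

D_KL(P||Q) = Σ P(x) log₂(P(x)/Q(x))

Computing term by term:
  P(1)·log₂(P(1)/Q(1)) = 0.4127·log₂(0.4127/0.5153) = -0.13220
  P(2)·log₂(P(2)/Q(2)) = 0.5873·log₂(0.5873/0.4847) = 0.16269

D_KL(P||Q) = -0.13220 + 0.16269 = 0.03049 ≈ 0.0305 bits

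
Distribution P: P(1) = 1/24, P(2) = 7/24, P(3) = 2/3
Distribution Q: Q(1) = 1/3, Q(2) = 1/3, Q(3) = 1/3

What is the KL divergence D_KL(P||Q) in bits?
0.4855 bits

D_KL(P||Q) = Σ P(x) log₂(P(x)/Q(x))

Computing term by term:
  P(1)·log₂(P(1)/Q(1)) = (1/24)·log₂((1/24)/(1/3)) = -0.12500
  P(2)·log₂(P(2)/Q(2)) = (7/24)·log₂((7/24)/(1/3)) = -0.05619
  P(3)·log₂(P(3)/Q(3)) = (2/3)·log₂((2/3)/(1/3)) = 0.66667

D_KL(P||Q) = -0.12500 - 0.05619 + 0.66667 = 0.48548 ≈ 0.4855 bits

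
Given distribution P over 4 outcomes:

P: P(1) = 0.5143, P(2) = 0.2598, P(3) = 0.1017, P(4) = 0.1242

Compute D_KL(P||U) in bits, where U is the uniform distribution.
0.2923 bits

U(i) = 1/4 for all i

D_KL(P||U) = Σ P(x) log₂(P(x) / (1/4))
           = Σ P(x) log₂(P(x)) + log₂(4)
           = log₂(4) - H(P)

H(P) = -Σ P(x) log₂(P(x)):
  -P(1)·log₂(P(1)) = -(0.5143)·log₂(0.5143) = 0.49338
  -P(2)·log₂(P(2)) = -(0.2598)·log₂(0.2598) = 0.50519
  -P(3)·log₂(P(3)) = -(0.1017)·log₂(0.1017) = 0.33537
  -P(4)·log₂(P(4)) = -(0.1242)·log₂(0.1242) = 0.37375
H(P) = 0.49338 + 0.50519 + 0.33537 + 0.37375 = 1.70769 bits

log₂(4) = 2.00000 bits

D_KL(P||U) = 2.00000 - 1.70769 = 0.29231 ≈ 0.2923 bits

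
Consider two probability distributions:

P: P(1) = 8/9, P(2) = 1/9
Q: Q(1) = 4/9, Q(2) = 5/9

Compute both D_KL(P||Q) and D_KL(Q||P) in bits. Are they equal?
D_KL(P||Q) = 0.6309 bits, D_KL(Q||P) = 0.8455 bits. No, they are not equal.

D_KL(P||Q) = Σ P(x) log₂(P(x)/Q(x))

Computing term by term:
  P(1)·log₂(P(1)/Q(1)) = (8/9)·log₂((8/9)/(4/9)) = 0.88889
  P(2)·log₂(P(2)/Q(2)) = (1/9)·log₂((1/9)/(5/9)) = -0.25799

D_KL(P||Q) = 0.88889 - 0.25799 = 0.63090 ≈ 0.6309 bits

D_KL(Q||P) = Σ Q(x) log₂(Q(x)/P(x))

Computing term by term:
  Q(1)·log₂(Q(1)/P(1)) = (4/9)·log₂((4/9)/(8/9)) = -0.44444
  Q(2)·log₂(Q(2)/P(2)) = (5/9)·log₂((5/9)/(1/9)) = 1.28996

D_KL(Q||P) = -0.44444 + 1.28996 = 0.84552 ≈ 0.8455 bits

These are NOT equal (difference: 0.2146 bits). KL divergence is asymmetric: D_KL(P||Q) ≠ D_KL(Q||P) in general.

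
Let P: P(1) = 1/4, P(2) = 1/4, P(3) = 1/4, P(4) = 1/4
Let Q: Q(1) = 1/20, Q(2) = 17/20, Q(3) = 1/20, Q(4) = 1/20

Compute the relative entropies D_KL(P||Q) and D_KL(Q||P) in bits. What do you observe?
D_KL(P||Q) = 1.3001 bits, D_KL(Q||P) = 1.1524 bits. The two directions give different values (D_KL(P||Q) exceeds D_KL(Q||P) by 0.1477 bits): KL divergence is asymmetric.

D_KL(P||Q) = Σ P(x) log₂(P(x)/Q(x))

Computing term by term:
  P(1)·log₂(P(1)/Q(1)) = (1/4)·log₂((1/4)/(1/20)) = 0.58048
  P(2)·log₂(P(2)/Q(2)) = (1/4)·log₂((1/4)/(17/20)) = -0.44138
  P(3)·log₂(P(3)/Q(3)) = (1/4)·log₂((1/4)/(1/20)) = 0.58048
  P(4)·log₂(P(4)/Q(4)) = (1/4)·log₂((1/4)/(1/20)) = 0.58048

D_KL(P||Q) = 0.58048 - 0.44138 + 0.58048 + 0.58048 = 1.30006 ≈ 1.3001 bits

D_KL(Q||P) = Σ Q(x) log₂(Q(x)/P(x))

Computing term by term:
  Q(1)·log₂(Q(1)/P(1)) = (1/20)·log₂((1/20)/(1/4)) = -0.11610
  Q(2)·log₂(Q(2)/P(2)) = (17/20)·log₂((17/20)/(1/4)) = 1.50070
  Q(3)·log₂(Q(3)/P(3)) = (1/20)·log₂((1/20)/(1/4)) = -0.11610
  Q(4)·log₂(Q(4)/P(4)) = (1/20)·log₂((1/20)/(1/4)) = -0.11610

D_KL(Q||P) = -0.11610 + 1.50070 - 0.11610 - 0.11610 = 1.15240 ≈ 1.1524 bits

These are NOT equal (difference: 0.1477 bits). KL divergence is asymmetric: D_KL(P||Q) ≠ D_KL(Q||P) in general.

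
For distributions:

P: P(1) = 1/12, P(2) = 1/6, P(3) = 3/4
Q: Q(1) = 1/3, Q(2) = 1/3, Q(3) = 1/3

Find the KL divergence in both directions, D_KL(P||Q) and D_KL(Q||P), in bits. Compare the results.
D_KL(P||Q) = 0.5441 bits, D_KL(Q||P) = 0.6100 bits. D_KL(Q||P) is larger than D_KL(P||Q) by 0.0659 bits; the two directions differ.

D_KL(P||Q) = Σ P(x) log₂(P(x)/Q(x))

Computing term by term:
  P(1)·log₂(P(1)/Q(1)) = (1/12)·log₂((1/12)/(1/3)) = -0.16667
  P(2)·log₂(P(2)/Q(2)) = (1/6)·log₂((1/6)/(1/3)) = -0.16667
  P(3)·log₂(P(3)/Q(3)) = (3/4)·log₂((3/4)/(1/3)) = 0.87744

D_KL(P||Q) = -0.16667 - 0.16667 + 0.87744 = 0.54410 ≈ 0.5441 bits

D_KL(Q||P) = Σ Q(x) log₂(Q(x)/P(x))

Computing term by term:
  Q(1)·log₂(Q(1)/P(1)) = (1/3)·log₂((1/3)/(1/12)) = 0.66667
  Q(2)·log₂(Q(2)/P(2)) = (1/3)·log₂((1/3)/(1/6)) = 0.33333
  Q(3)·log₂(Q(3)/P(3)) = (1/3)·log₂((1/3)/(3/4)) = -0.38998

D_KL(Q||P) = 0.66667 + 0.33333 - 0.38998 = 0.61002 ≈ 0.6100 bits

These are NOT equal (difference: 0.0659 bits). KL divergence is asymmetric: D_KL(P||Q) ≠ D_KL(Q||P) in general.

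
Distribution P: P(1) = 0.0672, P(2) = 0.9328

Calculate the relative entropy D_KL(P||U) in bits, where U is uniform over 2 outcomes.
0.6446 bits

U(i) = 1/2 for all i

D_KL(P||U) = Σ P(x) log₂(P(x) / (1/2))
           = Σ P(x) log₂(P(x)) + log₂(2)
           = log₂(2) - H(P)

H(P) = -Σ P(x) log₂(P(x)):
  -P(1)·log₂(P(1)) = -(0.0672)·log₂(0.0672) = 0.26177
  -P(2)·log₂(P(2)) = -(0.9328)·log₂(0.9328) = 0.09362
H(P) = 0.26177 + 0.09362 = 0.35539 bits

log₂(2) = 1.00000 bits

D_KL(P||U) = 1.00000 - 0.35539 = 0.64461 ≈ 0.6446 bits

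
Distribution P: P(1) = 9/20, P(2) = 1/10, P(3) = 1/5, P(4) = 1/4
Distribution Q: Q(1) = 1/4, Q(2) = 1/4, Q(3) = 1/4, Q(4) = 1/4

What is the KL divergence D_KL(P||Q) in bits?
0.1850 bits

D_KL(P||Q) = Σ P(x) log₂(P(x)/Q(x))

Computing term by term:
  P(1)·log₂(P(1)/Q(1)) = (9/20)·log₂((9/20)/(1/4)) = 0.38160
  P(2)·log₂(P(2)/Q(2)) = (1/10)·log₂((1/10)/(1/4)) = -0.13219
  P(3)·log₂(P(3)/Q(3)) = (1/5)·log₂((1/5)/(1/4)) = -0.06439
  P(4)·log₂(P(4)/Q(4)) = (1/4)·log₂((1/4)/(1/4)) = 0.00000

D_KL(P||Q) = 0.38160 - 0.13219 - 0.06439 + 0.00000 = 0.18502 ≈ 0.1850 bits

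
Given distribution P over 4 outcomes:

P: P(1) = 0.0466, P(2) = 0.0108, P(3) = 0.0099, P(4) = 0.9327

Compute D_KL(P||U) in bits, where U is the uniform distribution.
1.5636 bits

U(i) = 1/4 for all i

D_KL(P||U) = Σ P(x) log₂(P(x) / (1/4))
           = Σ P(x) log₂(P(x)) + log₂(4)
           = log₂(4) - H(P)

H(P) = -Σ P(x) log₂(P(x)):
  -P(1)·log₂(P(1)) = -(0.0466)·log₂(0.0466) = 0.20614
  -P(2)·log₂(P(2)) = -(0.0108)·log₂(0.0108) = 0.07055
  -P(3)·log₂(P(3)) = -(0.0099)·log₂(0.0099) = 0.06592
  -P(4)·log₂(P(4)) = -(0.9327)·log₂(0.9327) = 0.09375
H(P) = 0.20614 + 0.07055 + 0.06592 + 0.09375 = 0.43636 bits

log₂(4) = 2.00000 bits

D_KL(P||U) = 2.00000 - 0.43636 = 1.56364 ≈ 1.5636 bits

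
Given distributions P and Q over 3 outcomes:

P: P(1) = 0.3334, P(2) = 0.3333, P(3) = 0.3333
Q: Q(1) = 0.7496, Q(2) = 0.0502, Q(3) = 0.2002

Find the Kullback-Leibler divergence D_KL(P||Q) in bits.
0.7657 bits

D_KL(P||Q) = Σ P(x) log₂(P(x)/Q(x))

Computing term by term:
  P(1)·log₂(P(1)/Q(1)) = 0.3334·log₂(0.3334/0.7496) = -0.38970
  P(2)·log₂(P(2)/Q(2)) = 0.3333·log₂(0.3333/0.0502) = 0.91026
  P(3)·log₂(P(3)/Q(3)) = 0.3333·log₂(0.3333/0.2002) = 0.24510

D_KL(P||Q) = -0.38970 + 0.91026 + 0.24510 = 0.76566 ≈ 0.7657 bits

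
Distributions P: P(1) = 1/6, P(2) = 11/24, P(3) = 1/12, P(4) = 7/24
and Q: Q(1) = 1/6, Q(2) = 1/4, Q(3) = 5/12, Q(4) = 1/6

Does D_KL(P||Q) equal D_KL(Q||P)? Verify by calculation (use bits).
D_KL(P||Q) = 0.4428 bits, D_KL(Q||P) = 0.6143 bits. No — D_KL(P||Q) ≠ D_KL(Q||P) for this pair.

D_KL(P||Q) = Σ P(x) log₂(P(x)/Q(x))

Computing term by term:
  P(1)·log₂(P(1)/Q(1)) = (1/6)·log₂((1/6)/(1/6)) = 0.00000
  P(2)·log₂(P(2)/Q(2)) = (11/24)·log₂((11/24)/(1/4)) = 0.40080
  P(3)·log₂(P(3)/Q(3)) = (1/12)·log₂((1/12)/(5/12)) = -0.19349
  P(4)·log₂(P(4)/Q(4)) = (7/24)·log₂((7/24)/(1/6)) = 0.23548

D_KL(P||Q) = 0.00000 + 0.40080 - 0.19349 + 0.23548 = 0.44279 ≈ 0.4428 bits

D_KL(Q||P) = Σ Q(x) log₂(Q(x)/P(x))

Computing term by term:
  Q(1)·log₂(Q(1)/P(1)) = (1/6)·log₂((1/6)/(1/6)) = 0.00000
  Q(2)·log₂(Q(2)/P(2)) = (1/4)·log₂((1/4)/(11/24)) = -0.21862
  Q(3)·log₂(Q(3)/P(3)) = (5/12)·log₂((5/12)/(1/12)) = 0.96747
  Q(4)·log₂(Q(4)/P(4)) = (1/6)·log₂((1/6)/(7/24)) = -0.13456

D_KL(Q||P) = 0.00000 - 0.21862 + 0.96747 - 0.13456 = 0.61429 ≈ 0.6143 bits

These are NOT equal (difference: 0.1715 bits). KL divergence is asymmetric: D_KL(P||Q) ≠ D_KL(Q||P) in general.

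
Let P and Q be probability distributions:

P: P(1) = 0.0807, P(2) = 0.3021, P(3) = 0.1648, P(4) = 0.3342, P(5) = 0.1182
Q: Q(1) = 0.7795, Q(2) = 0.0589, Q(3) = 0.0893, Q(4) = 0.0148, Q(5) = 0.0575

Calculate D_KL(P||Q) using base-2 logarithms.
2.2200 bits

D_KL(P||Q) = Σ P(x) log₂(P(x)/Q(x))

Computing term by term:
  P(1)·log₂(P(1)/Q(1)) = 0.0807·log₂(0.0807/0.7795) = -0.26404
  P(2)·log₂(P(2)/Q(2)) = 0.3021·log₂(0.3021/0.0589) = 0.71256
  P(3)·log₂(P(3)/Q(3)) = 0.1648·log₂(0.1648/0.0893) = 0.14568
  P(4)·log₂(P(4)/Q(4)) = 0.3342·log₂(0.3342/0.0148) = 1.50291
  P(5)·log₂(P(5)/Q(5)) = 0.1182·log₂(0.1182/0.0575) = 0.12288

D_KL(P||Q) = -0.26404 + 0.71256 + 0.14568 + 1.50291 + 0.12288 = 2.21999 ≈ 2.2200 bits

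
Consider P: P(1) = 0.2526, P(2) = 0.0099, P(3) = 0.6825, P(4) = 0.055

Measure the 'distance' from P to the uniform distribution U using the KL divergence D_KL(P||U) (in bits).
0.8264 bits

U(i) = 1/4 for all i

D_KL(P||U) = Σ P(x) log₂(P(x) / (1/4))
           = Σ P(x) log₂(P(x)) + log₂(4)
           = log₂(4) - H(P)

H(P) = -Σ P(x) log₂(P(x)):
  -P(1)·log₂(P(1)) = -(0.2526)·log₂(0.2526) = 0.50143
  -P(2)·log₂(P(2)) = -(0.0099)·log₂(0.0099) = 0.06592
  -P(3)·log₂(P(3)) = -(0.6825)·log₂(0.6825) = 0.37613
  -P(4)·log₂(P(4)) = -(0.055)·log₂(0.055) = 0.23014
H(P) = 0.50143 + 0.06592 + 0.37613 + 0.23014 = 1.17362 bits

log₂(4) = 2.00000 bits

D_KL(P||U) = 2.00000 - 1.17362 = 0.82638 ≈ 0.8264 bits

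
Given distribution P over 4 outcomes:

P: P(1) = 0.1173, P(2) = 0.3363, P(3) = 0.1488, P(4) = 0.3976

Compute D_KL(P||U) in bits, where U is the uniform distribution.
0.1706 bits

U(i) = 1/4 for all i

D_KL(P||U) = Σ P(x) log₂(P(x) / (1/4))
           = Σ P(x) log₂(P(x)) + log₂(4)
           = log₂(4) - H(P)

H(P) = -Σ P(x) log₂(P(x)):
  -P(1)·log₂(P(1)) = -(0.1173)·log₂(0.1173) = 0.36266
  -P(2)·log₂(P(2)) = -(0.3363)·log₂(0.3363) = 0.52872
  -P(3)·log₂(P(3)) = -(0.1488)·log₂(0.1488) = 0.40898
  -P(4)·log₂(P(4)) = -(0.3976)·log₂(0.3976) = 0.52905
H(P) = 0.36266 + 0.52872 + 0.40898 + 0.52905 = 1.82941 bits

log₂(4) = 2.00000 bits

D_KL(P||U) = 2.00000 - 1.82941 = 0.17059 ≈ 0.1706 bits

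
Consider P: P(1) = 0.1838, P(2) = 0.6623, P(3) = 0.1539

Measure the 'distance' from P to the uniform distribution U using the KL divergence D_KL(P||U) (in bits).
0.3266 bits

U(i) = 1/3 for all i

D_KL(P||U) = Σ P(x) log₂(P(x) / (1/3))
           = Σ P(x) log₂(P(x)) + log₂(3)
           = log₂(3) - H(P)

H(P) = -Σ P(x) log₂(P(x)):
  -P(1)·log₂(P(1)) = -(0.1838)·log₂(0.1838) = 0.44917
  -P(2)·log₂(P(2)) = -(0.6623)·log₂(0.6623) = 0.39370
  -P(3)·log₂(P(3)) = -(0.1539)·log₂(0.1539) = 0.41552
H(P) = 0.44917 + 0.39370 + 0.41552 = 1.25839 bits

log₂(3) = 1.58496 bits

D_KL(P||U) = 1.58496 - 1.25839 = 0.32657 ≈ 0.3266 bits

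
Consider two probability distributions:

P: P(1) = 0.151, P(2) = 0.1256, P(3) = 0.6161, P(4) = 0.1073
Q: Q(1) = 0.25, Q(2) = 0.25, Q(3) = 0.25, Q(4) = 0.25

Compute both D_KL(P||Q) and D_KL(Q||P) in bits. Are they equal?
D_KL(P||Q) = 0.4362 bits, D_KL(Q||P) = 0.4099 bits. No, they are not equal.

D_KL(P||Q) = Σ P(x) log₂(P(x)/Q(x))

Computing term by term:
  P(1)·log₂(P(1)/Q(1)) = 0.151·log₂(0.151/0.25) = -0.10983
  P(2)·log₂(P(2)/Q(2)) = 0.1256·log₂(0.1256/0.25) = -0.12473
  P(3)·log₂(P(3)/Q(3)) = 0.6161·log₂(0.6161/0.25) = 0.80169
  P(4)·log₂(P(4)/Q(4)) = 0.1073·log₂(0.1073/0.25) = -0.13094

D_KL(P||Q) = -0.10983 - 0.12473 + 0.80169 - 0.13094 = 0.43619 ≈ 0.4362 bits

D_KL(Q||P) = Σ Q(x) log₂(Q(x)/P(x))

Computing term by term:
  Q(1)·log₂(Q(1)/P(1)) = 0.25·log₂(0.25/0.151) = 0.18184
  Q(2)·log₂(Q(2)/P(2)) = 0.25·log₂(0.25/0.1256) = 0.24827
  Q(3)·log₂(Q(3)/P(3)) = 0.25·log₂(0.25/0.6161) = -0.32531
  Q(4)·log₂(Q(4)/P(4)) = 0.25·log₂(0.25/0.1073) = 0.30507

D_KL(Q||P) = 0.18184 + 0.24827 - 0.32531 + 0.30507 = 0.40987 ≈ 0.4099 bits

These are NOT equal (difference: 0.0263 bits). KL divergence is asymmetric: D_KL(P||Q) ≠ D_KL(Q||P) in general.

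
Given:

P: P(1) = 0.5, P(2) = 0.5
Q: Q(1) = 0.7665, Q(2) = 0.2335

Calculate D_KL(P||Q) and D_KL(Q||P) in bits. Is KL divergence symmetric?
D_KL(P||Q) = 0.2411 bits, D_KL(Q||P) = 0.2159 bits. No, KL divergence is not symmetric.

D_KL(P||Q) = Σ P(x) log₂(P(x)/Q(x))

Computing term by term:
  P(1)·log₂(P(1)/Q(1)) = 0.5·log₂(0.5/0.7665) = -0.30818
  P(2)·log₂(P(2)/Q(2)) = 0.5·log₂(0.5/0.2335) = 0.54925

D_KL(P||Q) = -0.30818 + 0.54925 = 0.24107 ≈ 0.2411 bits

D_KL(Q||P) = Σ Q(x) log₂(Q(x)/P(x))

Computing term by term:
  Q(1)·log₂(Q(1)/P(1)) = 0.7665·log₂(0.7665/0.5) = 0.47244
  Q(2)·log₂(Q(2)/P(2)) = 0.2335·log₂(0.2335/0.5) = -0.25650

D_KL(Q||P) = 0.47244 - 0.25650 = 0.21594 ≈ 0.2159 bits

These are NOT equal (difference: 0.0252 bits). KL divergence is asymmetric: D_KL(P||Q) ≠ D_KL(Q||P) in general.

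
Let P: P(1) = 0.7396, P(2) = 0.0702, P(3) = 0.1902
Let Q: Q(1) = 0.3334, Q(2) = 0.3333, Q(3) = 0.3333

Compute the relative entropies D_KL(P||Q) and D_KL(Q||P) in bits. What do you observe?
D_KL(P||Q) = 0.5385 bits, D_KL(Q||P) = 0.6355 bits. The two directions give different values (D_KL(Q||P) exceeds D_KL(P||Q) by 0.0970 bits): KL divergence is asymmetric.

D_KL(P||Q) = Σ P(x) log₂(P(x)/Q(x))

Computing term by term:
  P(1)·log₂(P(1)/Q(1)) = 0.7396·log₂(0.7396/0.3334) = 0.85016
  P(2)·log₂(P(2)/Q(2)) = 0.0702·log₂(0.0702/0.3333) = -0.15776
  P(3)·log₂(P(3)/Q(3)) = 0.1902·log₂(0.1902/0.3333) = -0.15393

D_KL(P||Q) = 0.85016 - 0.15776 - 0.15393 = 0.53847 ≈ 0.5385 bits

D_KL(Q||P) = Σ Q(x) log₂(Q(x)/P(x))

Computing term by term:
  Q(1)·log₂(Q(1)/P(1)) = 0.3334·log₂(0.3334/0.7396) = -0.38324
  Q(2)·log₂(Q(2)/P(2)) = 0.3333·log₂(0.3333/0.0702) = 0.74902
  Q(3)·log₂(Q(3)/P(3)) = 0.3333·log₂(0.3333/0.1902) = 0.26974

D_KL(Q||P) = -0.38324 + 0.74902 + 0.26974 = 0.63552 ≈ 0.6355 bits

These are NOT equal (difference: 0.0970 bits). KL divergence is asymmetric: D_KL(P||Q) ≠ D_KL(Q||P) in general.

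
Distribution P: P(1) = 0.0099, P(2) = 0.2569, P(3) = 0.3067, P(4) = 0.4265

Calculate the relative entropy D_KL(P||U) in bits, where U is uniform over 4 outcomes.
0.3831 bits

U(i) = 1/4 for all i

D_KL(P||U) = Σ P(x) log₂(P(x) / (1/4))
           = Σ P(x) log₂(P(x)) + log₂(4)
           = log₂(4) - H(P)

H(P) = -Σ P(x) log₂(P(x)):
  -P(1)·log₂(P(1)) = -(0.0099)·log₂(0.0099) = 0.06592
  -P(2)·log₂(P(2)) = -(0.2569)·log₂(0.2569) = 0.50371
  -P(3)·log₂(P(3)) = -(0.3067)·log₂(0.3067) = 0.52295
  -P(4)·log₂(P(4)) = -(0.4265)·log₂(0.4265) = 0.52433
H(P) = 0.06592 + 0.50371 + 0.52295 + 0.52433 = 1.61691 bits

log₂(4) = 2.00000 bits

D_KL(P||U) = 2.00000 - 1.61691 = 0.38309 ≈ 0.3831 bits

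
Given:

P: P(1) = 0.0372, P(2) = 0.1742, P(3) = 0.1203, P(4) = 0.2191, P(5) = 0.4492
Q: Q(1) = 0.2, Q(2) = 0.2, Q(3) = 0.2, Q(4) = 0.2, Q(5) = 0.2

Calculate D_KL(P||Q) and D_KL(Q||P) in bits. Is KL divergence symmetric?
D_KL(P||Q) = 0.3400 bits, D_KL(Q||P) = 0.4121 bits. No, KL divergence is not symmetric.

D_KL(P||Q) = Σ P(x) log₂(P(x)/Q(x))

Computing term by term:
  P(1)·log₂(P(1)/Q(1)) = 0.0372·log₂(0.0372/0.2) = -0.09027
  P(2)·log₂(P(2)/Q(2)) = 0.1742·log₂(0.1742/0.2) = -0.03471
  P(3)·log₂(P(3)/Q(3)) = 0.1203·log₂(0.1203/0.2) = -0.08822
  P(4)·log₂(P(4)/Q(4)) = 0.2191·log₂(0.2191/0.2) = 0.02883
  P(5)·log₂(P(5)/Q(5)) = 0.4492·log₂(0.4492/0.2) = 0.52438

D_KL(P||Q) = -0.09027 - 0.03471 - 0.08822 + 0.02883 + 0.52438 = 0.34001 ≈ 0.3400 bits

D_KL(Q||P) = Σ Q(x) log₂(Q(x)/P(x))

Computing term by term:
  Q(1)·log₂(Q(1)/P(1)) = 0.2·log₂(0.2/0.0372) = 0.48533
  Q(2)·log₂(Q(2)/P(2)) = 0.2·log₂(0.2/0.1742) = 0.03985
  Q(3)·log₂(Q(3)/P(3)) = 0.2·log₂(0.2/0.1203) = 0.14667
  Q(4)·log₂(Q(4)/P(4)) = 0.2·log₂(0.2/0.2191) = -0.02632
  Q(5)·log₂(Q(5)/P(5)) = 0.2·log₂(0.2/0.4492) = -0.23347

D_KL(Q||P) = 0.48533 + 0.03985 + 0.14667 - 0.02632 - 0.23347 = 0.41206 ≈ 0.4121 bits

These are NOT equal (difference: 0.0721 bits). KL divergence is asymmetric: D_KL(P||Q) ≠ D_KL(Q||P) in general.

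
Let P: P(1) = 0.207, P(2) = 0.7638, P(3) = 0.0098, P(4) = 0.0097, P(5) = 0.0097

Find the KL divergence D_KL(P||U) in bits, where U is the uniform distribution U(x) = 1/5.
1.3595 bits

U(i) = 1/5 for all i

D_KL(P||U) = Σ P(x) log₂(P(x) / (1/5))
           = Σ P(x) log₂(P(x)) + log₂(5)
           = log₂(5) - H(P)

H(P) = -Σ P(x) log₂(P(x)):
  -P(1)·log₂(P(1)) = -(0.207)·log₂(0.207) = 0.47037
  -P(2)·log₂(P(2)) = -(0.7638)·log₂(0.7638) = 0.29691
  -P(3)·log₂(P(3)) = -(0.0098)·log₂(0.0098) = 0.06540
  -P(4)·log₂(P(4)) = -(0.0097)·log₂(0.0097) = 0.06487
  -P(5)·log₂(P(5)) = -(0.0097)·log₂(0.0097) = 0.06487
H(P) = 0.47037 + 0.29691 + 0.06540 + 0.06487 + 0.06487 = 0.96242 bits

log₂(5) = 2.32193 bits

D_KL(P||U) = 2.32193 - 0.96242 = 1.35951 ≈ 1.3595 bits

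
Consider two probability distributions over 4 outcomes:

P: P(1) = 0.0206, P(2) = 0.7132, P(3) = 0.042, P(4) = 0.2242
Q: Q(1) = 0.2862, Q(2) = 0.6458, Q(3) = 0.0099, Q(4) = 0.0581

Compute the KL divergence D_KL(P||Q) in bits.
0.5483 bits

D_KL(P||Q) = Σ P(x) log₂(P(x)/Q(x))

Computing term by term:
  P(1)·log₂(P(1)/Q(1)) = 0.0206·log₂(0.0206/0.2862) = -0.07820
  P(2)·log₂(P(2)/Q(2)) = 0.7132·log₂(0.7132/0.6458) = 0.10214
  P(3)·log₂(P(3)/Q(3)) = 0.042·log₂(0.042/0.0099) = 0.08757
  P(4)·log₂(P(4)/Q(4)) = 0.2242·log₂(0.2242/0.0581) = 0.43678

D_KL(P||Q) = -0.07820 + 0.10214 + 0.08757 + 0.43678 = 0.54829 ≈ 0.5483 bits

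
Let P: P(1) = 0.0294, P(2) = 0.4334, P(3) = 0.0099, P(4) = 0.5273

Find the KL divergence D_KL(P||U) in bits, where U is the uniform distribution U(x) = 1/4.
0.7749 bits

U(i) = 1/4 for all i

D_KL(P||U) = Σ P(x) log₂(P(x) / (1/4))
           = Σ P(x) log₂(P(x)) + log₂(4)
           = log₂(4) - H(P)

H(P) = -Σ P(x) log₂(P(x)):
  -P(1)·log₂(P(1)) = -(0.0294)·log₂(0.0294) = 0.14959
  -P(2)·log₂(P(2)) = -(0.4334)·log₂(0.4334) = 0.52278
  -P(3)·log₂(P(3)) = -(0.0099)·log₂(0.0099) = 0.06592
  -P(4)·log₂(P(4)) = -(0.5273)·log₂(0.5273) = 0.48686
H(P) = 0.14959 + 0.52278 + 0.06592 + 0.48686 = 1.22515 bits

log₂(4) = 2.00000 bits

D_KL(P||U) = 2.00000 - 1.22515 = 0.77485 ≈ 0.7749 bits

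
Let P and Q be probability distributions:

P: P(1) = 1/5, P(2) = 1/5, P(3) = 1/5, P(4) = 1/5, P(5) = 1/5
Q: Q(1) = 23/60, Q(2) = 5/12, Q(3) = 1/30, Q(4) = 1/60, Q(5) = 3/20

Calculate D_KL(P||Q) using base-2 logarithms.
0.9175 bits

D_KL(P||Q) = Σ P(x) log₂(P(x)/Q(x))

Computing term by term:
  P(1)·log₂(P(1)/Q(1)) = (1/5)·log₂((1/5)/(23/60)) = -0.18772
  P(2)·log₂(P(2)/Q(2)) = (1/5)·log₂((1/5)/(5/12)) = -0.21178
  P(3)·log₂(P(3)/Q(3)) = (1/5)·log₂((1/5)/(1/30)) = 0.51699
  P(4)·log₂(P(4)/Q(4)) = (1/5)·log₂((1/5)/(1/60)) = 0.71699
  P(5)·log₂(P(5)/Q(5)) = (1/5)·log₂((1/5)/(3/20)) = 0.08301

D_KL(P||Q) = -0.18772 - 0.21178 + 0.51699 + 0.71699 + 0.08301 = 0.91749 ≈ 0.9175 bits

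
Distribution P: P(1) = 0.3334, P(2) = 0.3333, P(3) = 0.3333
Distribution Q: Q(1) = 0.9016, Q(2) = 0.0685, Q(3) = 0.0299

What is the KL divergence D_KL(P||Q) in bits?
1.4417 bits

D_KL(P||Q) = Σ P(x) log₂(P(x)/Q(x))

Computing term by term:
  P(1)·log₂(P(1)/Q(1)) = 0.3334·log₂(0.3334/0.9016) = -0.47851
  P(2)·log₂(P(2)/Q(2)) = 0.3333·log₂(0.3333/0.0685) = 0.76081
  P(3)·log₂(P(3)/Q(3)) = 0.3333·log₂(0.3333/0.0299) = 1.15942

D_KL(P||Q) = -0.47851 + 0.76081 + 1.15942 = 1.44172 ≈ 1.4417 bits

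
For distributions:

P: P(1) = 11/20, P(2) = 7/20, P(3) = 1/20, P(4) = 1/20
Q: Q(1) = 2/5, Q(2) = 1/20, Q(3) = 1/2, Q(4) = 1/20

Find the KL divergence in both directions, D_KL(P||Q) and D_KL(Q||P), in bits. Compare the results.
D_KL(P||Q) = 1.0692 bits, D_KL(Q||P) = 1.3368 bits. D_KL(Q||P) is larger than D_KL(P||Q) by 0.2676 bits; the two directions differ.

D_KL(P||Q) = Σ P(x) log₂(P(x)/Q(x))

Computing term by term:
  P(1)·log₂(P(1)/Q(1)) = (11/20)·log₂((11/20)/(2/5)) = 0.25269
  P(2)·log₂(P(2)/Q(2)) = (7/20)·log₂((7/20)/(1/20)) = 0.98257
  P(3)·log₂(P(3)/Q(3)) = (1/20)·log₂((1/20)/(1/2)) = -0.16610
  P(4)·log₂(P(4)/Q(4)) = (1/20)·log₂((1/20)/(1/20)) = 0.00000

D_KL(P||Q) = 0.25269 + 0.98257 - 0.16610 + 0.00000 = 1.06916 ≈ 1.0692 bits

D_KL(Q||P) = Σ Q(x) log₂(Q(x)/P(x))

Computing term by term:
  Q(1)·log₂(Q(1)/P(1)) = (2/5)·log₂((2/5)/(11/20)) = -0.18377
  Q(2)·log₂(Q(2)/P(2)) = (1/20)·log₂((1/20)/(7/20)) = -0.14037
  Q(3)·log₂(Q(3)/P(3)) = (1/2)·log₂((1/2)/(1/20)) = 1.66096
  Q(4)·log₂(Q(4)/P(4)) = (1/20)·log₂((1/20)/(1/20)) = 0.00000

D_KL(Q||P) = -0.18377 - 0.14037 + 1.66096 + 0.00000 = 1.33682 ≈ 1.3368 bits

These are NOT equal (difference: 0.2676 bits). KL divergence is asymmetric: D_KL(P||Q) ≠ D_KL(Q||P) in general.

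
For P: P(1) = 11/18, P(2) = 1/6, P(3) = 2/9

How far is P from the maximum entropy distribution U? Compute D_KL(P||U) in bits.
0.2377 bits

U(i) = 1/3 for all i

D_KL(P||U) = Σ P(x) log₂(P(x) / (1/3))
           = Σ P(x) log₂(P(x)) + log₂(3)
           = log₂(3) - H(P)

H(P) = -Σ P(x) log₂(P(x)):
  -P(1)·log₂(P(1)) = -(11/18)·log₂(11/18) = 0.43419
  -P(2)·log₂(P(2)) = -(1/6)·log₂(1/6) = 0.43083
  -P(3)·log₂(P(3)) = -(2/9)·log₂(2/9) = 0.48221
H(P) = 0.43419 + 0.43083 + 0.48221 = 1.34723 bits

log₂(3) = 1.58496 bits

D_KL(P||U) = 1.58496 - 1.34723 = 0.23773 ≈ 0.2377 bits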